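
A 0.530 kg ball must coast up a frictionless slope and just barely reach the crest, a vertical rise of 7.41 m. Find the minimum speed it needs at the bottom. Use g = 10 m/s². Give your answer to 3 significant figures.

At the top it is momentarily at rest, so all KE converts to PE: ½mv² = mgh
v = √(2gh) = √(2 × 10 × 7.41) = 12.17 m/s

v = 12.2 m/s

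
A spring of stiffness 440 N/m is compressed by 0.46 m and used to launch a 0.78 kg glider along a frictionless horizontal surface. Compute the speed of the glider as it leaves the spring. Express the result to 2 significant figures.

v = 11 m/s

The glider leaves the spring when the spring is at natural length, so ½kx² = ½mv²
v = x√(k/m) = 0.46 × √(440/0.78) = 10.93 m/s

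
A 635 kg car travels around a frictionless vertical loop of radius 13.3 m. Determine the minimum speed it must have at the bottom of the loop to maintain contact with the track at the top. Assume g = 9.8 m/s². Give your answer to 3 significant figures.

At the top: mg = mv_top²/r ⇒ v_top² = gr = 130.3 m²/s²
Energy from bottom to top (height 2r): ½mv_bot² = ½mv_top² + mg(2r)
v_bot² = gr + 4gr = 5gr = 651.7
v_bot = √(5gr) = 25.53 m/s

v = 25.5 m/s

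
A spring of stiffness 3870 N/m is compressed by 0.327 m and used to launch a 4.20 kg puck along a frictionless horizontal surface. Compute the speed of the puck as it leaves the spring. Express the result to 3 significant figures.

v = 9.93 m/s

The puck leaves the spring when the spring is at natural length, so ½kx² = ½mv²
v = x√(k/m) = 0.327 × √(3870/4.20) = 9.926 m/s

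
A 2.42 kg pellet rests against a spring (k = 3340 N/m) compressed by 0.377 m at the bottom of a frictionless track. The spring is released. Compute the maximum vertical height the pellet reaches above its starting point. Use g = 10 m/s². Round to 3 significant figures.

h = 9.81 m

Energy conservation from release to the highest point: ½kx² = mgh
h = kx²/(2mg) = (3340)(0.377)²/(2 × 2.42 × 10) = 9.808 m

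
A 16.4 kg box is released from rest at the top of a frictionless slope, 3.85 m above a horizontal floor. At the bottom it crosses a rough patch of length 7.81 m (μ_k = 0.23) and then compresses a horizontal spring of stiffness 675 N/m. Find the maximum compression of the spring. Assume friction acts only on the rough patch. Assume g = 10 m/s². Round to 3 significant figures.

x = 0.999 m

Initial energy: E₁ = mgh = (16.4)(10)(3.85) = 631.40 J
Friction removes W_f = μ_k mg d = (0.23)(16.4)(10)(7.81) = 294.6 J
Energy reaching the spring: E = 631.40 − 294.6 = 336.81 J
At max compression ½kx² = E ⇒ x = √(2E/k) = √(2 × 336.81/675) = 0.9990 m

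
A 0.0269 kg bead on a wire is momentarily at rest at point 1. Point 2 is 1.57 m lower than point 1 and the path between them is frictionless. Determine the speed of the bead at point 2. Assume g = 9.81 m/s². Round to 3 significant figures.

By conservation of mechanical energy, mgh = ½mv²
The mass cancels from both sides.
v = √(2gh) = √(2 × 9.81 × 1.57) = √30.803 = 5.550 m/s

v = 5.55 m/s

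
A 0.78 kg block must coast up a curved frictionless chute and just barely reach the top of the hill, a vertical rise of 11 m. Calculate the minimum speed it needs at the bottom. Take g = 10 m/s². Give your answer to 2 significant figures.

At the top it is momentarily at rest, so all KE converts to PE: ½mv² = mgh
v = √(2gh) = √(2 × 10 × 11) = 14.83 m/s

v = 15 m/s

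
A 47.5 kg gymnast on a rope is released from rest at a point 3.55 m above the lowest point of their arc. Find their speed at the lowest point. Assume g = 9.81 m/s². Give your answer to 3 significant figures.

v = 8.35 m/s

Equating total energy at the two states: mgh = ½mv²
v = √(2gh) = √(2 × 9.81 × 3.55) = √69.651 = 8.346 m/s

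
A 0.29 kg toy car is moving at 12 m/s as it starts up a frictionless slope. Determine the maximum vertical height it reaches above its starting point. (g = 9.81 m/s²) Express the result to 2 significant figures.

h = 7.3 m

By energy conservation, ½mv² = mgh
h = v²/(2g) = 12²/(2 × 9.81) = 7.339 m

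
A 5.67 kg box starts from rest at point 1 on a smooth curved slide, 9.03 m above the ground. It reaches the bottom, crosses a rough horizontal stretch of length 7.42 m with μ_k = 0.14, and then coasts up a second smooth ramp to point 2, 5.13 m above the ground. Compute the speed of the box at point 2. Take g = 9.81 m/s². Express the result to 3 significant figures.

Energy at 1: mgh₁ = (5.67)(9.81)(9.03) = 502.27 J
Friction loss: W_f = μ_k mg d = 57.78 J
At 2: ½mv² + mgh₂ = mgh₁ − W_f
½mv² = 502.27 − 57.78 − 285.34 = 159.15 J
v = √(2 × 159.15/5.67) = 7.492 m/s

v = 7.49 m/s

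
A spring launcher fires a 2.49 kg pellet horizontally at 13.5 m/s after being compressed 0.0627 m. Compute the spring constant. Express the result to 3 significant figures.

Spring PE at full compression equals KE at release: ½kx² = ½mv²
k = mv²/x² = (2.49)(13.5)²/(0.0627)² = 115433 N/m

k = 115000 N/m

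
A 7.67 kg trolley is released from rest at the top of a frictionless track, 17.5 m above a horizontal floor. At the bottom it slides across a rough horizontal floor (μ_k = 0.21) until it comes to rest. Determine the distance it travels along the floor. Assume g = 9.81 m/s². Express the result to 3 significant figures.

Energy bookkeeping (friction removes W_f = μ_k N d):
At rest all PE has been dissipated by friction: mgh = μ_k m g d
d = h/μ_k = 17.5/0.21 = 83.33 m

d = 83.3 m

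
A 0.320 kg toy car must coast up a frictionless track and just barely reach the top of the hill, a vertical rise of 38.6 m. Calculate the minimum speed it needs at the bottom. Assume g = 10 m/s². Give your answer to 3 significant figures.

At the top it is momentarily at rest, so all KE converts to PE: ½mv² = mgh
v = √(2gh) = √(2 × 10 × 38.6) = 27.78 m/s

v = 27.8 m/s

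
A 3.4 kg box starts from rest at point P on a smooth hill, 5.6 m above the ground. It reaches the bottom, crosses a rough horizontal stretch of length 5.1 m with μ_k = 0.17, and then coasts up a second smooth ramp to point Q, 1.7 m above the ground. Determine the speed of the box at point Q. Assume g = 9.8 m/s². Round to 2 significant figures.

Energy at P: mgh₁ = (3.4)(9.8)(5.6) = 186.59 J
Friction loss: W_f = μ_k mg d = 28.89 J
At Q: ½mv² + mgh₂ = mgh₁ − W_f
½mv² = 186.59 − 28.89 − 56.644 = 101.06 J
v = √(2 × 101.06/3.4) = 7.710 m/s

v = 7.7 m/s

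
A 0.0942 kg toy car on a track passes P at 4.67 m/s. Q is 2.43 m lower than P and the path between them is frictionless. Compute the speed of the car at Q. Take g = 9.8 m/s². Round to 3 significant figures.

Mechanical energy is conserved (no friction): ½mv₀² + mgh = ½mv²
v² = v₀² + 2gh = (4.67)² + 2(9.8)(2.43) = 69.437
v = √69.437 = 8.333 m/s

v = 8.33 m/s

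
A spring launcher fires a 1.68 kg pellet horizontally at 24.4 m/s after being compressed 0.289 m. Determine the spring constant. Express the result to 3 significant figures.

½kx² = ½mv²
k = mv²/x² = (1.68)(24.4)²/(0.289)² = 11975 N/m

k = 12000 N/m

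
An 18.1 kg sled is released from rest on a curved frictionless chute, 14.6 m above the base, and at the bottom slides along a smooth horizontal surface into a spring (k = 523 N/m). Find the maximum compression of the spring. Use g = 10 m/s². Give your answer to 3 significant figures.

x = 3.18 m

Gravitational PE at the top equals spring PE at max compression: mgh = ½kx²
x = √(2mgh/k) = √(2 × 18.1 × 10 × 14.6 / 523) = 3.179 m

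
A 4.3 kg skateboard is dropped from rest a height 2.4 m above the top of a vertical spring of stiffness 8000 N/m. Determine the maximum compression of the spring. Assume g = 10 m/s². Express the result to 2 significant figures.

x = 0.17 m

Measuring PE from the top of the relaxed spring, at max compression the skateboard has dropped H + x with zero KE, so:
mg(H + x) = ½kx²
½(8000)x² − (4.3)(10)x − (4.3)(10)(2.4) = 0
4000x² − 43.00x − 103.2 = 0
x = [43.00 + √(1849 + 1.6512e+06)]/(2 × 4000) = 0.1661 m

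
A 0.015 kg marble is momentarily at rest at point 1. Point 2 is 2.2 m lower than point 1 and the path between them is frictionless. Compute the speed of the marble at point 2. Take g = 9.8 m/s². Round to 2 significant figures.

v = 6.6 m/s

Energy conservation between the two points: mgh = ½mv²
The mass cancels from both sides.
v = √(2gh) = √(2 × 9.8 × 2.2) = √43.120 = 6.567 m/s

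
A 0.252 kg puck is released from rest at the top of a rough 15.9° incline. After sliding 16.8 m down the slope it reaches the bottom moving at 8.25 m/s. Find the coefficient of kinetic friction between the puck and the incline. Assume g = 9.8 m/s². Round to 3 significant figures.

Energy balance down the incline: mg L sinθ − ½mv² = μ_k (mg cosθ) L
mgL sinθ = 11.366 J; ½mv² = 8.5759 J
W_f = 11.366 − 8.5759 = 2.790 J
μ_k = W_f/(mg cosθ · L) = 2.790/(2.375 × 16.8) = 0.06993

μ_k = 0.0699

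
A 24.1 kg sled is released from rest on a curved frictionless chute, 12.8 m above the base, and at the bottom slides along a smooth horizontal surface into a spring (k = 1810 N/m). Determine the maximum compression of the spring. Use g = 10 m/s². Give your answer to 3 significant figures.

x = 1.85 m

Energy conservation (no friction) from release to max compression: mgh = ½kx²
x = √(2mgh/k) = √(2 × 24.1 × 10 × 12.8 / 1810) = 1.846 m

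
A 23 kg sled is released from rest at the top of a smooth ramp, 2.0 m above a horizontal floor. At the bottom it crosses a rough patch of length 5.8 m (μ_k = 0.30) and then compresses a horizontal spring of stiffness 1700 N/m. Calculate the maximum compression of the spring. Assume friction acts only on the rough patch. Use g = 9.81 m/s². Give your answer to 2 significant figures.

x = 0.26 m

Initial energy: E₁ = mgh = (23)(9.81)(2.0) = 451.26 J
Friction removes W_f = μ_k mg d = (0.30)(23)(9.81)(5.8) = 392.6 J
Energy reaching the spring: E = 451.26 − 392.6 = 58.664 J
At max compression ½kx² = E ⇒ x = √(2E/k) = √(2 × 58.664/1700) = 0.2627 m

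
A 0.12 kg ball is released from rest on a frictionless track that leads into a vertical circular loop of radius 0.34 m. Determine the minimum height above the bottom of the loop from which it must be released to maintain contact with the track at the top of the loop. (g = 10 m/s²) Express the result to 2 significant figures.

h = 0.85 m

At the top, for minimum speed gravity alone supplies the centripetal force: mg = mv_top²/r ⇒ v_top² = gr = 3.400 m²/s²
Energy conservation from release height h to the top (height 2r): mgh = ½mv_top² + mg(2r)
h = v_top²/(2g) + 2r = r/2 + 2r = 5r/2 = 0.8500 m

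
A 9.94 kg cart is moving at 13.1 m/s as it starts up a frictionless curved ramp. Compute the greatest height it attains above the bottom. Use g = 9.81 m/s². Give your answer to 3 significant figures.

By energy conservation, ½mv² = mgh
h = v²/(2g) = 13.1²/(2 × 9.81) = 8.747 m

h = 8.75 m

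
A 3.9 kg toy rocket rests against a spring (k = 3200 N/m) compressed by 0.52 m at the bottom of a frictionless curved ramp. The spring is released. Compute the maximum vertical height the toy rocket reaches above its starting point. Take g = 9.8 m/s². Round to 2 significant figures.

h = 11 m

All spring PE becomes gravitational PE at the highest point: ½kx² = mgh
h = kx²/(2mg) = (3200)(0.52)²/(2 × 3.9 × 9.8) = 11.32 m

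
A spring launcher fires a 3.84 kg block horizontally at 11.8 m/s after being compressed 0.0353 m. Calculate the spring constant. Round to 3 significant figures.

Spring PE at full compression equals KE at release: ½kx² = ½mv²
k = mv²/x² = (3.84)(11.8)²/(0.0353)² = 429087 N/m

k = 429000 N/m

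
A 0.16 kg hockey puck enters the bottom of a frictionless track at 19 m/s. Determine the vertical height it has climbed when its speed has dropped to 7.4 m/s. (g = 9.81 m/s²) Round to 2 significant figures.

Energy balance between the two points: ½mv₁² = ½mv₂² + mgh
h = (v₁² − v₂²)/(2g) = (19² − 7.4²)/(2 × 9.81) = 15.61 m

h = 16 m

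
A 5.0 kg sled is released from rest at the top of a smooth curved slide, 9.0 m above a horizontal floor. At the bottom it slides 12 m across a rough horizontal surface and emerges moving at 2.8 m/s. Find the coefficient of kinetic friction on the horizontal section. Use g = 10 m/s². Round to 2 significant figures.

μ_k = 0.72

Applying the work–energy principle:
mgh = ½mv² + μ_k m g d
mgh = 450.00 J; ½mv² = 19.600 J
W_f = 450.00 − 19.600 = 430.4 J
μ_k = W_f/(mg·d) = 430.4/(50.00 × 12) = 0.7173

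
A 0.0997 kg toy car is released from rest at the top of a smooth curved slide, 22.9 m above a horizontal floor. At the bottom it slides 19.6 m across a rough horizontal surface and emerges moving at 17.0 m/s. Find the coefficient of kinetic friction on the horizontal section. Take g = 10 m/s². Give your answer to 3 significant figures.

μ_k = 0.431

Applying the work–energy principle:
mgh = ½mv² + μ_k m g d
mgh = 22.831 J; ½mv² = 14.407 J
W_f = 22.831 − 14.407 = 8.425 J
μ_k = W_f/(mg·d) = 8.425/(0.9970 × 19.6) = 0.4311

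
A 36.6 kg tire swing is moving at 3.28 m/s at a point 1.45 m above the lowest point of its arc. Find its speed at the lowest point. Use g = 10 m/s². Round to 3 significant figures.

v = 6.31 m/s

Equating total energy at the two states: ½mv₀² + mgh = ½mv²
The mass cancels from both sides.
v² = v₀² + 2gh = (3.28)² + 2(10)(1.45) = 39.758
v = √39.758 = 6.305 m/s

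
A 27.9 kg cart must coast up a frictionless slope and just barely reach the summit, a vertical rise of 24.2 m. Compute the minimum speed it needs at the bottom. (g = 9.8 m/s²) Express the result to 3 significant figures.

At the top it is momentarily at rest, so all KE converts to PE: ½mv² = mgh
v = √(2gh) = √(2 × 9.8 × 24.2) = 21.78 m/s

v = 21.8 m/s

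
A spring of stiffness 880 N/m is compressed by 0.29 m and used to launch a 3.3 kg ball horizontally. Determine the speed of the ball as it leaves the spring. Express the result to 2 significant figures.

The ball leaves the spring when the spring is at natural length, so ½kx² = ½mv²
v = x√(k/m) = 0.29 × √(880/3.3) = 4.736 m/s

v = 4.7 m/s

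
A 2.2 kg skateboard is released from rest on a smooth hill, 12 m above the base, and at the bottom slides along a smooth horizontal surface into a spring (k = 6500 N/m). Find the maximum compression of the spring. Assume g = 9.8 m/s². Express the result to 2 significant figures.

x = 0.28 m

Energy conservation (no friction) from release to max compression: mgh = ½kx²
x = √(2mgh/k) = √(2 × 2.2 × 9.8 × 12 / 6500) = 0.2821 m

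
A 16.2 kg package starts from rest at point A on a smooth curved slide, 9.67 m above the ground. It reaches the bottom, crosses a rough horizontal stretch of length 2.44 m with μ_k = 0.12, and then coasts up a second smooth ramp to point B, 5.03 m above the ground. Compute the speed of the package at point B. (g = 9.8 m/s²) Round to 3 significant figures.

v = 9.23 m/s

Energy at A: mgh₁ = (16.2)(9.8)(9.67) = 1535.2 J
Friction loss: W_f = μ_k mg d = 46.48 J
At B: ½mv² + mgh₂ = mgh₁ − W_f
½mv² = 1535.2 − 46.48 − 798.56 = 690.16 J
v = √(2 × 690.16/16.2) = 9.231 m/s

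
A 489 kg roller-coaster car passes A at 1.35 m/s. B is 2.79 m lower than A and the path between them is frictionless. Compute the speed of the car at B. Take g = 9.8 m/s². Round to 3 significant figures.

v = 7.52 m/s

Mechanical energy is conserved (no friction): ½mv₀² + mgh = ½mv²
v² = v₀² + 2gh = (1.35)² + 2(9.8)(2.79) = 56.507
v = √56.507 = 7.517 m/s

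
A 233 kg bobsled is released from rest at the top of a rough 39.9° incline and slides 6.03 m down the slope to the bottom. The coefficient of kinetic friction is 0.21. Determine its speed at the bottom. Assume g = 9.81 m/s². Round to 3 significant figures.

Work–energy: mg(L sinθ) − μ_k(mg cosθ)L = ½mv²
mgh = mgL sinθ = (233)(9.81)(6.03)sin39.9° = 8841.1 J
W_f = μ_k mg cosθ · L = (0.21)(233)(9.81)cos39.9°·6.03 = 2220 J
½mv² = 8841.1 − 2220 = 6620.6 J
v = √(2 × 6620.6/233) = 7.538 m/s

v = 7.54 m/s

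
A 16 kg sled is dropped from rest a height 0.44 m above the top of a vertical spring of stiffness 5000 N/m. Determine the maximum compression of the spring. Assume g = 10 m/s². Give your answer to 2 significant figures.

x = 0.20 m

Measuring PE from the top of the relaxed spring, at max compression the sled has dropped H + x with zero KE, so:
mg(H + x) = ½kx²
½(5000)x² − (16)(10)x − (16)(10)(0.44) = 0
2500x² − 160.0x − 70.40 = 0
x = [160.0 + √(25600 + 704000)]/(2 × 2500) = 0.2028 m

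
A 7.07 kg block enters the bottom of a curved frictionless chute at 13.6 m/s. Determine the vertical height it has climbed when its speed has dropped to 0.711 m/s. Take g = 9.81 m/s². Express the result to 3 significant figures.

h = 9.40 m

Energy balance between the two points: ½mv₁² = ½mv₂² + mgh
h = (v₁² − v₂²)/(2g) = (13.6² − 0.711²)/(2 × 9.81) = 9.401 m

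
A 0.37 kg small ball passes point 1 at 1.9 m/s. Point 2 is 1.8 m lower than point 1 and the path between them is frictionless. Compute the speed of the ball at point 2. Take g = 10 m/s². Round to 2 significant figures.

Energy conservation between the two points: ½mv₀² + mgh = ½mv²
The mass cancels from both sides.
v² = v₀² + 2gh = (1.9)² + 2(10)(1.8) = 39.610
v = √39.610 = 6.294 m/s

v = 6.3 m/s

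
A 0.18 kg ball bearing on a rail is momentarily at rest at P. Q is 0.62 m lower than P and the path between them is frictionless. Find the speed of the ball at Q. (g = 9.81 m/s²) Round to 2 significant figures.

v = 3.5 m/s

By conservation of mechanical energy, mgh = ½mv²
The mass cancels from both sides.
v = √(2gh) = √(2 × 9.81 × 0.62) = √12.164 = 3.488 m/s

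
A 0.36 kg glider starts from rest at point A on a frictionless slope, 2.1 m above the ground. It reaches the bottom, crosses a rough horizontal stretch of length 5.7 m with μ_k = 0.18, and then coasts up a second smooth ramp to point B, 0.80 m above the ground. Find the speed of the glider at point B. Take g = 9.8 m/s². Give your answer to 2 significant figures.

v = 2.3 m/s

Energy at A: mgh₁ = (0.36)(9.8)(2.1) = 7.4088 J
Friction loss: W_f = μ_k mg d = 3.620 J
At B: ½mv² + mgh₂ = mgh₁ − W_f
½mv² = 7.4088 − 3.620 − 2.8224 = 0.96667 J
v = √(2 × 0.96667/0.36) = 2.317 m/s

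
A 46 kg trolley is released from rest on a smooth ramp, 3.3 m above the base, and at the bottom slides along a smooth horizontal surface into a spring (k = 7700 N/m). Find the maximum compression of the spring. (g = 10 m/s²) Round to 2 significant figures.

x = 0.63 m

Energy conservation (no friction) from release to max compression: mgh = ½kx²
x = √(2mgh/k) = √(2 × 46 × 10 × 3.3 / 7700) = 0.6279 m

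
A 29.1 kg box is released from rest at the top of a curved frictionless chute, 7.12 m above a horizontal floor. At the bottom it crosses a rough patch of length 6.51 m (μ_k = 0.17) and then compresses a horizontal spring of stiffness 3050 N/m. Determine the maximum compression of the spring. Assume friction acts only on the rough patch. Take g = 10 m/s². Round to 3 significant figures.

Initial energy: E₁ = mgh = (29.1)(10)(7.12) = 2071.9 J
Friction removes W_f = μ_k mg d = (0.17)(29.1)(10)(6.51) = 322.0 J
Energy reaching the spring: E = 2071.9 − 322.0 = 1749.9 J
At max compression ½kx² = E ⇒ x = √(2E/k) = √(2 × 1749.9/3050) = 1.071 m

x = 1.07 m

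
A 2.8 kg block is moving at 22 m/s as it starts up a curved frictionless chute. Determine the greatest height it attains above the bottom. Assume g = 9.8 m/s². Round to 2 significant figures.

Setting KE at the bottom equal to PE gained: ½mv² = mgh
h = v²/(2g) = 22²/(2 × 9.8) = 24.69 m

h = 25 m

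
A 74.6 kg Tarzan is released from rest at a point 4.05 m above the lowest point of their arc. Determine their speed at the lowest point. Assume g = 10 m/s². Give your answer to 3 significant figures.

By conservation of mechanical energy, mgh = ½mv²
v = √(2gh) = √(2 × 10 × 4.05) = √81.000 = 9.000 m/s

v = 9.00 m/s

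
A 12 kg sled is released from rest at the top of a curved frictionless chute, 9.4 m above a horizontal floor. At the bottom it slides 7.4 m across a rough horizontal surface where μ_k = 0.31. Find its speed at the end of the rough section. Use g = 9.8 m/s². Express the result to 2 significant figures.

Energy bookkeeping (friction removes W_f = μ_k N d):
mgh = ½mv² + μ_k m g d
W_f = μ_k mg d = (0.31)(12)(9.8)(7.4) = 269.8 J
½mv² = mgh − W_f = 1105.4 − 269.8 = 835.67 J
v = √(2 × 835.67/12) = 11.80 m/s

v = 12 m/s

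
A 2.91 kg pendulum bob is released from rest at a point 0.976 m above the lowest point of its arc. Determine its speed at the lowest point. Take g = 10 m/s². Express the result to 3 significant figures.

Energy conservation between the two points: mgh = ½mv²
v = √(2gh) = √(2 × 10 × 0.976) = √19.520 = 4.418 m/s

v = 4.42 m/s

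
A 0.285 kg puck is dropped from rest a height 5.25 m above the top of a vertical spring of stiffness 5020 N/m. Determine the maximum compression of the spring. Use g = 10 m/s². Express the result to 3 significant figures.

x = 0.0778 m

Measuring PE from the top of the relaxed spring, at max compression the puck has dropped H + x with zero KE, so:
mg(H + x) = ½kx²
½(5020)x² − (0.285)(10)x − (0.285)(10)(5.25) = 0
2510x² − 2.850x − 14.96 = 0
x = [2.850 + √(8.122 + 150224)]/(2 × 2510) = 0.07778 m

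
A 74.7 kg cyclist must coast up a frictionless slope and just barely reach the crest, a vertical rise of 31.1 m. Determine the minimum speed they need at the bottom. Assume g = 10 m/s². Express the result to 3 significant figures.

v = 24.9 m/s

At the top they are momentarily at rest, so all KE converts to PE: ½mv² = mgh
v = √(2gh) = √(2 × 10 × 31.1) = 24.94 m/s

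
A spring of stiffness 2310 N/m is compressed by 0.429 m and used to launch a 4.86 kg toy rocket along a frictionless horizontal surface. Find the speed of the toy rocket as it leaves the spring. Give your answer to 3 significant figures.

v = 9.35 m/s

The toy rocket leaves the spring when the spring is at natural length, so ½kx² = ½mv²
v = x√(k/m) = 0.429 × √(2310/4.86) = 9.353 m/s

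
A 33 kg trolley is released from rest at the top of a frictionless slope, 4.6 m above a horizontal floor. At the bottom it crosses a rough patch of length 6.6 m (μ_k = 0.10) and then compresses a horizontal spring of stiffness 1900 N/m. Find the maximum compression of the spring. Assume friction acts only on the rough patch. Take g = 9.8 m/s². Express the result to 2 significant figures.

Initial energy: E₁ = mgh = (33)(9.8)(4.6) = 1487.6 J
Friction removes W_f = μ_k mg d = (0.10)(33)(9.8)(6.6) = 213.4 J
Energy reaching the spring: E = 1487.6 − 213.4 = 1274.2 J
At max compression ½kx² = E ⇒ x = √(2E/k) = √(2 × 1274.2/1900) = 1.158 m

x = 1.2 m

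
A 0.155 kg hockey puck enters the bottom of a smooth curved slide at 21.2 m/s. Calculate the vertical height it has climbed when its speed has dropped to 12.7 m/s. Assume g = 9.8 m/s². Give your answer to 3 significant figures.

h = 14.7 m

Conservation of energy: ½mv₁² = ½mv₂² + mgh
h = (v₁² − v₂²)/(2g) = (21.2² − 12.7²)/(2 × 9.8) = 14.70 m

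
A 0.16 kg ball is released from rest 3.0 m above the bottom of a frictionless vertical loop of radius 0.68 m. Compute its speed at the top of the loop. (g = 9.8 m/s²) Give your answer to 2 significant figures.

v = 5.7 m/s

Energy conservation: mgh = ½mv_top² + mg(2r)
v_top² = 2g(h − 2r) = 2(9.8)(3.0 − 1.360) = 32.14
v_top = 5.670 m/s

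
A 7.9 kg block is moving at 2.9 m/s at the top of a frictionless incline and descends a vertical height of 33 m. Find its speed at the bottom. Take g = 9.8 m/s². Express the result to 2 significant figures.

v = 26 m/s

Mechanical energy is conserved (no friction): ½mv₀² + mgh = ½mv²
v² = v₀² + 2gh = (2.9)² + 2(9.8)(33) = 655.21
v = √655.21 = 25.60 m/s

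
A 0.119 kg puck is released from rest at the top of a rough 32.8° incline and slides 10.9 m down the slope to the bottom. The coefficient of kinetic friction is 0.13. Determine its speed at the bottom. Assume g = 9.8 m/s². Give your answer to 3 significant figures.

v = 9.61 m/s

Work–energy: mg(L sinθ) − μ_k(mg cosθ)L = ½mv²
mgh = mgL sinθ = (0.119)(9.8)(10.9)sin32.8° = 6.8860 J
W_f = μ_k mg cosθ · L = (0.13)(0.119)(9.8)cos32.8°·10.9 = 1.389 J
½mv² = 6.8860 − 1.389 = 5.4969 J
v = √(2 × 5.4969/0.119) = 9.612 m/s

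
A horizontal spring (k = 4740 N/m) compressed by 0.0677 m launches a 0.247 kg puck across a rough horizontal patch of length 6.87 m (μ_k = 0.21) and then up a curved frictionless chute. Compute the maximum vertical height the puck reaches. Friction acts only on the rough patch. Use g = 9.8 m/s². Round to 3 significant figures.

Spring energy: E₀ = ½kx² = ½(4740)(0.0677)² = 10.862 J
Friction: W_f = μ_k mg d = (0.21)(0.247)(9.8)(6.87) = 3.492 J
Energy at base of ramp: E = 10.862 − 3.492 = 7.3702 J
At max height all remaining energy is PE: mgh = E ⇒ h = E/(mg) = 7.3702/(0.247 × 9.8) = 3.045 m

h = 3.04 m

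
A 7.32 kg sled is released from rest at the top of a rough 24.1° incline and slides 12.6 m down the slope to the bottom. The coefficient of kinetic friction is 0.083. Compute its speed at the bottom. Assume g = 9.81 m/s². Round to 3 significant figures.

v = 9.07 m/s

Work–energy: mg(L sinθ) − μ_k(mg cosθ)L = ½mv²
mgh = mgL sinθ = (7.32)(9.81)(12.6)sin24.1° = 369.46 J
W_f = μ_k mg cosθ · L = (0.083)(7.32)(9.81)cos24.1°·12.6 = 68.55 J
½mv² = 369.46 − 68.55 = 300.90 J
v = √(2 × 300.90/7.32) = 9.067 m/s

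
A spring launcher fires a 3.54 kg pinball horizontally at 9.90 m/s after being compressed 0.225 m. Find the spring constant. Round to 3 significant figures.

k = 6850 N/m

Spring PE at full compression equals KE at release: ½kx² = ½mv²
k = mv²/x² = (3.54)(9.90)²/(0.225)² = 6853 N/m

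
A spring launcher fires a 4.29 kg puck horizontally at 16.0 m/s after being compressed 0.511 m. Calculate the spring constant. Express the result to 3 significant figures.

k = 4210 N/m

½kx² = ½mv²
k = mv²/x² = (4.29)(16.0)²/(0.511)² = 4206 N/m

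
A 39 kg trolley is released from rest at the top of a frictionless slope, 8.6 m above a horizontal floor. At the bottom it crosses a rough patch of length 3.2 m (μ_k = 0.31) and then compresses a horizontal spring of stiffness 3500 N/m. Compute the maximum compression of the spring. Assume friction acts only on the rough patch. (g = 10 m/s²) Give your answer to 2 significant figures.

Initial energy: E₁ = mgh = (39)(10)(8.6) = 3354.0 J
Friction removes W_f = μ_k mg d = (0.31)(39)(10)(3.2) = 386.9 J
Energy reaching the spring: E = 3354.0 − 386.9 = 2967.1 J
At max compression ½kx² = E ⇒ x = √(2E/k) = √(2 × 2967.1/3500) = 1.302 m

x = 1.3 m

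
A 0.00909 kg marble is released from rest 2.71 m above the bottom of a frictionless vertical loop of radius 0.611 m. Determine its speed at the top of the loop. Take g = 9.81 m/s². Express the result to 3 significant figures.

Energy conservation: mgh = ½mv_top² + mg(2r)
v_top² = 2g(h − 2r) = 2(9.81)(2.71 − 1.222) = 29.19
v_top = 5.403 m/s

v = 5.40 m/s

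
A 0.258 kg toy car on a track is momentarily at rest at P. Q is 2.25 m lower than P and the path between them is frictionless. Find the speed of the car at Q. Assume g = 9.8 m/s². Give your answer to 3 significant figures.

By conservation of mechanical energy, mgh = ½mv²
v = √(2gh) = √(2 × 9.8 × 2.25) = √44.100 = 6.641 m/s

v = 6.64 m/s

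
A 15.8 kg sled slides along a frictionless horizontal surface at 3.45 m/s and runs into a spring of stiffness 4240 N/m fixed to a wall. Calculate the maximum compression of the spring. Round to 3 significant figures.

At max compression the sled is momentarily at rest: ½mv² = ½kx²
x = v√(m/k) = 3.45 × √(15.8/4240) = 0.2106 m

x = 0.211 m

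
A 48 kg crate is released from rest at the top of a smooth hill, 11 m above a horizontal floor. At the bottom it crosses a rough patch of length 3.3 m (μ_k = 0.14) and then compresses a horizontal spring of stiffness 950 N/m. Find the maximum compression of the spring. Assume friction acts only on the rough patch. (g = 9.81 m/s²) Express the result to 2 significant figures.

x = 3.2 m

Initial energy: E₁ = mgh = (48)(9.81)(11) = 5179.7 J
Friction removes W_f = μ_k mg d = (0.14)(48)(9.81)(3.3) = 217.5 J
Energy reaching the spring: E = 5179.7 − 217.5 = 4962.1 J
At max compression ½kx² = E ⇒ x = √(2E/k) = √(2 × 4962.1/950) = 3.232 m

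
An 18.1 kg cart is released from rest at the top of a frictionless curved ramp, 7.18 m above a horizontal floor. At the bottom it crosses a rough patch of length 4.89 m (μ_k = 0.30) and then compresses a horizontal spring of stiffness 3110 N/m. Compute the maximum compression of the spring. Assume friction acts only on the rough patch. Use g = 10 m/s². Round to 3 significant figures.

Initial energy: E₁ = mgh = (18.1)(10)(7.18) = 1299.6 J
Friction removes W_f = μ_k mg d = (0.30)(18.1)(10)(4.89) = 265.5 J
Energy reaching the spring: E = 1299.6 − 265.5 = 1034.1 J
At max compression ½kx² = E ⇒ x = √(2E/k) = √(2 × 1034.1/3110) = 0.8155 m

x = 0.815 m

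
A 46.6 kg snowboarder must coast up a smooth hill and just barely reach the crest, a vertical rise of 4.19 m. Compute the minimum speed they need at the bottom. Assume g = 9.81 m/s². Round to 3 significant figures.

v = 9.07 m/s

At the top they are momentarily at rest, so all KE converts to PE: ½mv² = mgh
v = √(2gh) = √(2 × 9.81 × 4.19) = 9.067 m/s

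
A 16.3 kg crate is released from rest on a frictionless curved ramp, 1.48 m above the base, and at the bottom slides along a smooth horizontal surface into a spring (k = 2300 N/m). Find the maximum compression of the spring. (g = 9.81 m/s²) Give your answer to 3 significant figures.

At max compression the crate is momentarily at rest: mgh = ½kx²
x = √(2mgh/k) = √(2 × 16.3 × 9.81 × 1.48 / 2300) = 0.4536 m

x = 0.454 m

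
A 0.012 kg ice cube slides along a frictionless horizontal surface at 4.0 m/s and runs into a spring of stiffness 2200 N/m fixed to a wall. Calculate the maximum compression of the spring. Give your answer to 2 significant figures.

All KE is stored as spring PE at maximum compression: ½mv² = ½kx²
x = v√(m/k) = 4.0 × √(0.012/2200) = 0.009342 m

x = 0.0093 m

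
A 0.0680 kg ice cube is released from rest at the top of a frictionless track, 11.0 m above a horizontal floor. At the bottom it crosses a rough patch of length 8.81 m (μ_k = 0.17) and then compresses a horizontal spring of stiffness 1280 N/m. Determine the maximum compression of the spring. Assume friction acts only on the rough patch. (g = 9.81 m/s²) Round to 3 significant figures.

x = 0.0995 m

Initial energy: E₁ = mgh = (0.0680)(9.81)(11.0) = 7.3379 J
Friction removes W_f = μ_k mg d = (0.17)(0.0680)(9.81)(8.81) = 0.9991 J
Energy reaching the spring: E = 7.3379 − 0.9991 = 6.3388 J
At max compression ½kx² = E ⇒ x = √(2E/k) = √(2 × 6.3388/1280) = 0.09952 m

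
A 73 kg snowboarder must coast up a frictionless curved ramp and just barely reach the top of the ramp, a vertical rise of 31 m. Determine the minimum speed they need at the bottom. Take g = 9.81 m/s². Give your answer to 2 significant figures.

At the top they are momentarily at rest, so all KE converts to PE: ½mv² = mgh
v = √(2gh) = √(2 × 9.81 × 31) = 24.66 m/s

v = 25 m/s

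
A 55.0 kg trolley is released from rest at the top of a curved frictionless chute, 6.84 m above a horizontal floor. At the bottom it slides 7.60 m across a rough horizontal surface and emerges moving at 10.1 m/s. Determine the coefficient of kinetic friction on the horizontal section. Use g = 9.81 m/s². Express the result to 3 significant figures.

μ_k = 0.216

Energy bookkeeping (friction removes W_f = μ_k N d):
mgh = ½mv² + μ_k m g d
mgh = 3690.5 J; ½mv² = 2805.3 J
W_f = 3690.5 − 2805.3 = 885.2 J
μ_k = W_f/(mg·d) = 885.2/(539.6 × 7.60) = 0.2159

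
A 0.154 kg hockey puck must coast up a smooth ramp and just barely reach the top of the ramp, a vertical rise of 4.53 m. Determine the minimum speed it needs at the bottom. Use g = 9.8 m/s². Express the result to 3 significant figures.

v = 9.42 m/s

At the top it is momentarily at rest, so all KE converts to PE: ½mv² = mgh
v = √(2gh) = √(2 × 9.8 × 4.53) = 9.423 m/s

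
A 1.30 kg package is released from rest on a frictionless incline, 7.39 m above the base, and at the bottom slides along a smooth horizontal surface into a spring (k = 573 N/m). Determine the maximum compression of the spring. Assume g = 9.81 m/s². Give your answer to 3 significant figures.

Energy conservation (no friction) from release to max compression: mgh = ½kx²
x = √(2mgh/k) = √(2 × 1.30 × 9.81 × 7.39 / 573) = 0.5735 m

x = 0.574 m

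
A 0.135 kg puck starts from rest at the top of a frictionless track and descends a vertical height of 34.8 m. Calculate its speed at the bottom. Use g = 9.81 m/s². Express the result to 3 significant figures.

v = 26.1 m/s

Equating total energy at the two states: mgh = ½mv²
v = √(2gh) = √(2 × 9.81 × 34.8) = √682.78 = 26.13 m/s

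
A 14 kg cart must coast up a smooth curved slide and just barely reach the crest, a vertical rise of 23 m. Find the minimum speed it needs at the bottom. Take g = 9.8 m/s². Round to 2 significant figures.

v = 21 m/s

At the top it is momentarily at rest, so all KE converts to PE: ½mv² = mgh
v = √(2gh) = √(2 × 9.8 × 23) = 21.23 m/s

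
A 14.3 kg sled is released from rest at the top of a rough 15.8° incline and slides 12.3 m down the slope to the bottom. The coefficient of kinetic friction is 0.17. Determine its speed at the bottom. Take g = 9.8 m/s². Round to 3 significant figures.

Taking the bottom as reference, mgh = ½mv² + μ_k N L with h = L sinθ, N = mg cosθ:
mgh = mgL sinθ = (14.3)(9.8)(12.3)sin15.8° = 469.34 J
W_f = μ_k mg cosθ · L = (0.17)(14.3)(9.8)cos15.8°·12.3 = 282.0 J
½mv² = 469.34 − 282.0 = 187.37 J
v = √(2 × 187.37/14.3) = 5.119 m/s

v = 5.12 m/s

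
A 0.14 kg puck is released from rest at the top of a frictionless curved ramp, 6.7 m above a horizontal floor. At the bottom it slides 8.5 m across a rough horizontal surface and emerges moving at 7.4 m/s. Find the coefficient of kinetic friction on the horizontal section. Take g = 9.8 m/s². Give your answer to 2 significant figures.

Applying the work–energy principle:
mgh = ½mv² + μ_k m g d
mgh = 9.1924 J; ½mv² = 3.8332 J
W_f = 9.1924 − 3.8332 = 5.359 J
μ_k = W_f/(mg·d) = 5.359/(1.372 × 8.5) = 0.4595

μ_k = 0.46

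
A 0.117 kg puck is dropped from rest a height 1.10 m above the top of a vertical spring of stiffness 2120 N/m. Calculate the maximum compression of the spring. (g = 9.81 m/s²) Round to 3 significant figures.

x = 0.0351 m

Take the reference level at the top of the uncompressed spring. At max compression the puck has fallen H + x and is momentarily at rest:
mg(H + x) = ½kx²
½(2120)x² − (0.117)(9.81)x − (0.117)(9.81)(1.10) = 0
1060x² − 1.148x − 1.263 = 0
x = [1.148 + √(1.317 + 5353.2)]/(2 × 1060) = 0.03506 m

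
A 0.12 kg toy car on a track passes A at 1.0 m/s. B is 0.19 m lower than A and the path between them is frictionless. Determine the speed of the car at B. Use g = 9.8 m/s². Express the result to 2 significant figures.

Equating total energy at the two states: ½mv₀² + mgh = ½mv²
The mass cancels from both sides.
v² = v₀² + 2gh = (1.0)² + 2(9.8)(0.19) = 4.7240
v = √4.7240 = 2.173 m/s

v = 2.2 m/s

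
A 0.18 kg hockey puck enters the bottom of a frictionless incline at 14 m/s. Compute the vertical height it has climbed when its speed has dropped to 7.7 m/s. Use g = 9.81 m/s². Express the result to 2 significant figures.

Conservation of energy: ½mv₁² = ½mv₂² + mgh
h = (v₁² − v₂²)/(2g) = (14² − 7.7²)/(2 × 9.81) = 6.968 m

h = 7.0 m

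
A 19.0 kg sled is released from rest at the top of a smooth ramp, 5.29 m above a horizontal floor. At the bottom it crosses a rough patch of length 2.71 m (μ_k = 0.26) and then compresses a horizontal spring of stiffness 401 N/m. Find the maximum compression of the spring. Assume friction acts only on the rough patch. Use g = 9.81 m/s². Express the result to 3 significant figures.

x = 2.06 m

Initial energy: E₁ = mgh = (19.0)(9.81)(5.29) = 986.00 J
Friction removes W_f = μ_k mg d = (0.26)(19.0)(9.81)(2.71) = 131.3 J
Energy reaching the spring: E = 986.00 − 131.3 = 854.67 J
At max compression ½kx² = E ⇒ x = √(2E/k) = √(2 × 854.67/401) = 2.065 m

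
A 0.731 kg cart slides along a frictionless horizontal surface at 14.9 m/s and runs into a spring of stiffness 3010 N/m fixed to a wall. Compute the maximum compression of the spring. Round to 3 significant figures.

At max compression the cart is momentarily at rest: ½mv² = ½kx²
x = v√(m/k) = 14.9 × √(0.731/3010) = 0.2322 m

x = 0.232 m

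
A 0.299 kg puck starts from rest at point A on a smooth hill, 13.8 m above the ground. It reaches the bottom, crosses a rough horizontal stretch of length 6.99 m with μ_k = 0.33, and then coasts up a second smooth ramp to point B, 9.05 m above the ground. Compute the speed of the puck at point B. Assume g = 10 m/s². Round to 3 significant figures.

v = 6.99 m/s

Energy at A: mgh₁ = (0.299)(10)(13.8) = 41.262 J
Friction loss: W_f = μ_k mg d = 6.897 J
At B: ½mv² + mgh₂ = mgh₁ − W_f
½mv² = 41.262 − 6.897 − 27.059 = 7.3055 J
v = √(2 × 7.3055/0.299) = 6.990 m/s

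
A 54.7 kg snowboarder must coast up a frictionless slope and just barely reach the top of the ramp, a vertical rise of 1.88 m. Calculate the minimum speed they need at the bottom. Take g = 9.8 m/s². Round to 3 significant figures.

v = 6.07 m/s

At the top they are momentarily at rest, so all KE converts to PE: ½mv² = mgh
v = √(2gh) = √(2 × 9.8 × 1.88) = 6.070 m/s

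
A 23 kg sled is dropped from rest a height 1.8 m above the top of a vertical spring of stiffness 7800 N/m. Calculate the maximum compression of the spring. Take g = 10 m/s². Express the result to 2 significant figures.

Let x be the compression. The total drop is H + x, and the sled is instantaneously at rest at max compression, so energy conservation gives:
mg(H + x) = ½kx²
½(7800)x² − (23)(10)x − (23)(10)(1.8) = 0
3900x² − 230.0x − 414.0 = 0
x = [230.0 + √(52900 + 6.4584e+06)]/(2 × 3900) = 0.3566 m

x = 0.36 m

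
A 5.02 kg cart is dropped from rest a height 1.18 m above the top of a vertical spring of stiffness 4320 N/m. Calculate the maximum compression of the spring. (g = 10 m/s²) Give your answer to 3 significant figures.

x = 0.178 m

Take the reference level at the top of the uncompressed spring. At max compression the cart has fallen H + x and is momentarily at rest:
mg(H + x) = ½kx²
½(4320)x² − (5.02)(10)x − (5.02)(10)(1.18) = 0
2160x² − 50.20x − 59.24 = 0
x = [50.20 + √(2520 + 511799)]/(2 × 2160) = 0.1776 m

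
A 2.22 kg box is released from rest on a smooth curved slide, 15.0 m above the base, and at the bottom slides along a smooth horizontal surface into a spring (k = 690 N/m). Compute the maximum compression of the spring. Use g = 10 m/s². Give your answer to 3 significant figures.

x = 0.982 m

At max compression the box is momentarily at rest: mgh = ½kx²
x = √(2mgh/k) = √(2 × 2.22 × 10 × 15.0 / 690) = 0.9825 m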